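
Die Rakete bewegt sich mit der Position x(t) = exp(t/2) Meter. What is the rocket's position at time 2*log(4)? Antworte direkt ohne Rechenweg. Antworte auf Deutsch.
Die Position bei t = 2*log(4) ist x = 4.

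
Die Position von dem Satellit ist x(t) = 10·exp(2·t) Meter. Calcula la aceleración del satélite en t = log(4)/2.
Debemos derivar nuestra ecuación de la posición x(t) = 10·exp(2·t) 2 veces. Derivando la posición, obtenemos la velocidad: v(t) = 20·exp(2·t). Derivando la velocidad, obtenemos la aceleración: a(t) = 40·exp(2·t). Usando a(t) = 40·exp(2·t) y sustituyendo t = log(4)/2, encontramos a = 160.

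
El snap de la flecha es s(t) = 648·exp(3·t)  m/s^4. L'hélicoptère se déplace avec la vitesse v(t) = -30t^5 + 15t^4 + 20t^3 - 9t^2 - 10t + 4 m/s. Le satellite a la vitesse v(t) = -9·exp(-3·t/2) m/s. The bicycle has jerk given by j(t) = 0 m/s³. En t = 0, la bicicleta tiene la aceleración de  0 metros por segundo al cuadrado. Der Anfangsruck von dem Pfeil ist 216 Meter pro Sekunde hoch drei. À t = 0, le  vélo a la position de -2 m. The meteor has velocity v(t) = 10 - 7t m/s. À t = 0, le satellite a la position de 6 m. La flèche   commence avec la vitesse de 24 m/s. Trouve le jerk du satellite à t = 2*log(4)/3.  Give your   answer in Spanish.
Debemos derivar nuestra ecuación de la velocidad v(t) = -9·exp(-3·t/2) 2 veces. Tomando d/dt de v(t), encontramos a(t) = 27·exp(-3·t/2)/2. La derivada de la aceleración da la sacudida: j(t) = -81·exp(-3·t/2)/4. De la ecuación de la sacudida j(t) = -81·exp(-3·t/2)/4, sustituimos t = 2*log(4)/3 para obtener j = -81/16.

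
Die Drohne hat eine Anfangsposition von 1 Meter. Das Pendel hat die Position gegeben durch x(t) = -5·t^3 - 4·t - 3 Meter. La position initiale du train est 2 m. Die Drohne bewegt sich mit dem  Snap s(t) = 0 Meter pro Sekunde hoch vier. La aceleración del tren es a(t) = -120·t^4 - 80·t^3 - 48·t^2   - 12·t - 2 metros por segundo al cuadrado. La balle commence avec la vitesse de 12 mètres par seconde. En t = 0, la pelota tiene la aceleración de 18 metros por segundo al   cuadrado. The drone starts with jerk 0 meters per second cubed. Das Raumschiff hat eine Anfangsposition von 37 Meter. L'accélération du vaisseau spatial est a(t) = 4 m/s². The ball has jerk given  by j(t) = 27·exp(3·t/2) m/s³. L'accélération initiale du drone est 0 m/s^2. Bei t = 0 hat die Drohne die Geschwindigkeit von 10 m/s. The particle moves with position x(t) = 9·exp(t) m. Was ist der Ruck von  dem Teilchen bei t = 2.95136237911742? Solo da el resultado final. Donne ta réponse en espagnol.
La respuesta es 172.188009177512.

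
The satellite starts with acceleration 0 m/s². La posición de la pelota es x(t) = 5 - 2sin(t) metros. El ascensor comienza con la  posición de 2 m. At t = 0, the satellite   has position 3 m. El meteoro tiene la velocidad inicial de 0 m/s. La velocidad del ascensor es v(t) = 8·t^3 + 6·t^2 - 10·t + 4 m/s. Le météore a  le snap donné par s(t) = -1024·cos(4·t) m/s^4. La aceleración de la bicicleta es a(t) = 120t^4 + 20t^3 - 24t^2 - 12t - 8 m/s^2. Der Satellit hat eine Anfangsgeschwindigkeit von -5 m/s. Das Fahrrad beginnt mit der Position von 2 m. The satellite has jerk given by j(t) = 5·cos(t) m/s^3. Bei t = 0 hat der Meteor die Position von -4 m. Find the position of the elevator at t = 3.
Starting from velocity v(t) = 8·t^3 + 6·t^2 - 10·t + 4, we take 1 integral. The antiderivative of velocity, with x(0) = 2, gives position: x(t) = 2·t^4 + 2·t^3 - 5·t^2 + 4·t + 2. From the given position equation x(t) = 2·t^4 + 2·t^3 - 5·t^2 + 4·t + 2, we substitute t = 3 to get x = 185.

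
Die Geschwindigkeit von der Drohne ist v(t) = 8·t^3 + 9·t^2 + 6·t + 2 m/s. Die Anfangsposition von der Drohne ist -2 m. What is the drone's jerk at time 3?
Starting from velocity v(t) = 8·t^3 + 9·t^2 + 6·t + 2, we take 2 derivatives. The derivative of velocity gives acceleration: a(t) = 24·t^2 + 18·t + 6. Taking d/dt of a(t), we find j(t) = 48·t + 18. Using j(t) = 48·t + 18 and substituting t = 3, we find j = 162.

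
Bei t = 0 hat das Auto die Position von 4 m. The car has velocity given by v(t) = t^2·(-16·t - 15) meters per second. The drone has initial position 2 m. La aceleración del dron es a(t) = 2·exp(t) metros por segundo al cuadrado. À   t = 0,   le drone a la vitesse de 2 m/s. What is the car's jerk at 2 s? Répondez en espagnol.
Partiendo de la velocidad v(t) = t^2·(-16·t - 15), tomamos 2 derivadas. Derivando la velocidad, obtenemos la aceleración: a(t) = -16·t^2 + 2·t·(-16·t - 15). Tomando d/dt de a(t), encontramos j(t) = -96·t - 30. Usando j(t) = -96·t - 30 y sustituyendo t = 2, encontramos j = -222.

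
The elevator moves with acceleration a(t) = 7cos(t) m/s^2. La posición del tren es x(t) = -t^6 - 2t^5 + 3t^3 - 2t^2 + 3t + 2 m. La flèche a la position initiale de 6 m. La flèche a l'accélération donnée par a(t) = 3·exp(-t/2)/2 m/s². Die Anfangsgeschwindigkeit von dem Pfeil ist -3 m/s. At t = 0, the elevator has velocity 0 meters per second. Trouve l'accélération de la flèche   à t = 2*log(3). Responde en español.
Tenemos la aceleración a(t) = 3·exp(-t/2)/2. Sustituyendo t = 2*log(3): a(2*log(3)) = 1/2.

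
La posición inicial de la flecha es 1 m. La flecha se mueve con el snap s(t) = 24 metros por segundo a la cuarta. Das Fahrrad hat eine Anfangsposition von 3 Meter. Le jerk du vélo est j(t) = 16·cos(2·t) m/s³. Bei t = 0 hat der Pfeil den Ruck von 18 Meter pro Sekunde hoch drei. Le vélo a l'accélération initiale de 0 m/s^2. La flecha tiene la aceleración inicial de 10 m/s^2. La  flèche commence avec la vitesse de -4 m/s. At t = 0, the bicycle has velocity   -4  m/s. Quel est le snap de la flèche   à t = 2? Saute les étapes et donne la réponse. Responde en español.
s(2) = 24.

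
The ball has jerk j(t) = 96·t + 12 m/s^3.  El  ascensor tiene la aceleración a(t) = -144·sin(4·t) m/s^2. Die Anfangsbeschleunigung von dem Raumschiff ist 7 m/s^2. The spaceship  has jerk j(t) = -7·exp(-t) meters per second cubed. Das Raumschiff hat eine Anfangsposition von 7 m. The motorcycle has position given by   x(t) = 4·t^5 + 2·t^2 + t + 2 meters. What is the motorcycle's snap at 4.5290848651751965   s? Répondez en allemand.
Ausgehend von der Position x(t) = 4·t^5 + 2·t^2 + t + 2, nehmen wir 4 Ableitungen. Mit d/dt von x(t) finden wir v(t) = 20·t^4 + 4·t + 1. Mit d/dt von v(t) finden wir a(t) = 80·t^3 + 4. Die Ableitung von der Beschleunigung ergibt den Ruck: j(t) = 240·t^2. Mit d/dt von j(t) finden wir s(t) = 480·t. Wir haben den Snap s(t) = 480·t. Durch Einsetzen von t = 4.5290848651751965: s(4.5290848651751965) = 2173.96073528409.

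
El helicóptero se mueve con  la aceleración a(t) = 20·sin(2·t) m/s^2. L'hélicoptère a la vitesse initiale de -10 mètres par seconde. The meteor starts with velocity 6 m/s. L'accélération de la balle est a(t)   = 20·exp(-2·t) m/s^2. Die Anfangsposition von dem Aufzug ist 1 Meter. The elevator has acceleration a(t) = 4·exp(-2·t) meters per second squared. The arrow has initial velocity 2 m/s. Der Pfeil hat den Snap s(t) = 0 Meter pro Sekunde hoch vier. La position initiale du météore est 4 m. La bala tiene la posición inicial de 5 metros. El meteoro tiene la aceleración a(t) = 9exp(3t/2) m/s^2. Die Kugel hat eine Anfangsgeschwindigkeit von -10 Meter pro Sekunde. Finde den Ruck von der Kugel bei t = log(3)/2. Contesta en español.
Debemos derivar nuestra ecuación de la aceleración a(t) = 20·exp(-2·t) 1 vez. La derivada de la aceleración da la sacudida: j(t) = -40·exp(-2·t). Usando j(t) = -40·exp(-2·t) y sustituyendo t = log(3)/2, encontramos j = -40/3.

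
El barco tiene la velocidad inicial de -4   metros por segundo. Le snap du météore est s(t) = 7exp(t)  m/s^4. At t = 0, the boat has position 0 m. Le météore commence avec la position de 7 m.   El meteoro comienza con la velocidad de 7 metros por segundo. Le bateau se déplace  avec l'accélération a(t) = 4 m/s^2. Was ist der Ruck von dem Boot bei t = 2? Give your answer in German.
Ausgehend von der Beschleunigung a(t) = 4, nehmen wir 1 Ableitung. Durch Ableiten von der Beschleunigung erhalten wir den Ruck: j(t) = 0. Aus der Gleichung für den Ruck j(t) = 0, setzen wir t = 2 ein und erhalten j = 0.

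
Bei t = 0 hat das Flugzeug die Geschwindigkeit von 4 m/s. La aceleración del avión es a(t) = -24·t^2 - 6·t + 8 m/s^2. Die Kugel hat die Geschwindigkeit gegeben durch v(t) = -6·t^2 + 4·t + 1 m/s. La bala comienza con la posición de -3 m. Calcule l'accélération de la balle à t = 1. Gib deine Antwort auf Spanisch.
Para resolver esto, necesitamos tomar 1 derivada de nuestra ecuación de la velocidad v(t) = -6·t^2 + 4·t + 1. La derivada de la velocidad da la aceleración: a(t) = 4 - 12·t. Tenemos la aceleración a(t) = 4 - 12·t. Sustituyendo t = 1: a(1) = -8.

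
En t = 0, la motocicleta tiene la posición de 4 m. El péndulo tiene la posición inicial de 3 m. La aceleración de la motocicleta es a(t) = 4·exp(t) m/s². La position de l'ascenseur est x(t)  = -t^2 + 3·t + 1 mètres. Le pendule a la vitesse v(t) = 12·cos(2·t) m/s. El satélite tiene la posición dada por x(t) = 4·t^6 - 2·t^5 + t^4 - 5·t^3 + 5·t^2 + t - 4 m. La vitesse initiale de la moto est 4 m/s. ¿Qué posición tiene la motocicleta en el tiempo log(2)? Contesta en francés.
Nous devons trouver l'intégrale de notre équation de l'accélération a(t) = 4·exp(t) 2 fois. En prenant ∫a(t)dt et en appliquant v(0) = 4, nous trouvons v(t) = 4·exp(t). En prenant ∫v(t)dt et en appliquant x(0) = 4, nous trouvons x(t) = 4·exp(t). En utilisant x(t) = 4·exp(t) et en substituant t = log(2), nous trouvons x = 8.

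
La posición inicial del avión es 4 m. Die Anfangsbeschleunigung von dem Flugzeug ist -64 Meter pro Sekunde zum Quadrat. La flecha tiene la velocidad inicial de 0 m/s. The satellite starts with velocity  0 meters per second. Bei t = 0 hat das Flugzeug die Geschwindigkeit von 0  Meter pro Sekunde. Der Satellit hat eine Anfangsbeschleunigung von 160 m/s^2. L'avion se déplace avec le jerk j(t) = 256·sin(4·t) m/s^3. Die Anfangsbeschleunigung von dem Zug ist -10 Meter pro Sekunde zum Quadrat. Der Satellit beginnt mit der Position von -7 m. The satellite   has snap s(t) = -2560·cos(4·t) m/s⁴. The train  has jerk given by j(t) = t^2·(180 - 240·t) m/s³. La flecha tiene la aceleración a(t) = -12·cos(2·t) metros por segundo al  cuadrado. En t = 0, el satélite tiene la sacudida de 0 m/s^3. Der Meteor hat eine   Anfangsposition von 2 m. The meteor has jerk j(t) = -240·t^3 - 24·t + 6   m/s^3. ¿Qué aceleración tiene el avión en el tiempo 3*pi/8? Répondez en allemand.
Wir müssen unsere Gleichung für den Ruck j(t) = 256·sin(4·t) 1-mal integrieren. Durch Integration von dem Ruck und Verwendung der Anfangsbedingung a(0) = -64, erhalten wir a(t) = -64·cos(4·t). Wir haben die Beschleunigung a(t) = -64·cos(4·t). Durch Einsetzen von t = 3*pi/8: a(3*pi/8) = 0.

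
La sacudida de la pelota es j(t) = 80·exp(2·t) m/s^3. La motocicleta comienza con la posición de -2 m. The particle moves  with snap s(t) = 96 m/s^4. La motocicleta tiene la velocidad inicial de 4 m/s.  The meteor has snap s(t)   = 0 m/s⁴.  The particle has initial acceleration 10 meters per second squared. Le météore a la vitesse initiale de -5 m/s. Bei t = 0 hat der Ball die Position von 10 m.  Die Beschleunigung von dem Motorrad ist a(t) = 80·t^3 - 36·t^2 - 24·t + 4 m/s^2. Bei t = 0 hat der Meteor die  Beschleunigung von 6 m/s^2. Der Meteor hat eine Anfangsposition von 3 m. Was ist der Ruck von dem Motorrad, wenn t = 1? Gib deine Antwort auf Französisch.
En partant de l'accélération a(t) = 80·t^3 - 36·t^2 - 24·t + 4, nous prenons 1 dérivée. En dérivant l'accélération, nous obtenons le jerk: j(t) = 240·t^2 - 72·t - 24. En utilisant j(t) = 240·t^2 - 72·t - 24 et en substituant t = 1, nous trouvons j = 144.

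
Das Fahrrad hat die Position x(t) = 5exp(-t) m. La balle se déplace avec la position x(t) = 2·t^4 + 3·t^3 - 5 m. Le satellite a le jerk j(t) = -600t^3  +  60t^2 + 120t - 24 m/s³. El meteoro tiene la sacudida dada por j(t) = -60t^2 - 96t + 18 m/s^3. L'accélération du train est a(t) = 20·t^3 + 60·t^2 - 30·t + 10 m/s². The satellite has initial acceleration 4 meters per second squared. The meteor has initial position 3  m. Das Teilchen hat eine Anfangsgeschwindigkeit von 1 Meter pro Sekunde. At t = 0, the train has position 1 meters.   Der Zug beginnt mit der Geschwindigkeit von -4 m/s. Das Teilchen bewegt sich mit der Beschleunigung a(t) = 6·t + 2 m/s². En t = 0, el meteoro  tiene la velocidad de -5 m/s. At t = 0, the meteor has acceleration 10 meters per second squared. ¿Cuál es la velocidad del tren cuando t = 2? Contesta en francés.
En partant de l'accélération a(t) = 20·t^3 + 60·t^2 - 30·t + 10, nous prenons 1 intégrale. En prenant ∫a(t)dt et en appliquant v(0) = -4, nous trouvons v(t) = 5·t^4 + 20·t^3 - 15·t^2 + 10·t - 4. Nous avons la vitesse v(t) = 5·t^4 + 20·t^3 - 15·t^2 + 10·t - 4. En substituant t = 2: v(2) = 196.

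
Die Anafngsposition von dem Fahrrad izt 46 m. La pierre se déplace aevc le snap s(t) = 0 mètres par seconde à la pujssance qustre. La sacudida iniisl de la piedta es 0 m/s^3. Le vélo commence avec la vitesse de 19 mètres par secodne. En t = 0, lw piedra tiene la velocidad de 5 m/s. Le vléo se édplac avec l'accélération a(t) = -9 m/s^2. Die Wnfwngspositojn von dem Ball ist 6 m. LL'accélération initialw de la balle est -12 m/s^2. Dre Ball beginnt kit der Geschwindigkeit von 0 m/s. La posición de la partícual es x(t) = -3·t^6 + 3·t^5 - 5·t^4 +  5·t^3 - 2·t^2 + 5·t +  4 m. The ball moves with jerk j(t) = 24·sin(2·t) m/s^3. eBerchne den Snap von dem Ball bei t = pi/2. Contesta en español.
Para resolver esto, necesitamos tomar 1 derivada de nuestra ecuación de la sacudida j(t) = 24·sin(2·t). Derivando la sacudida, obtenemos el snap: s(t) = 48·cos(2·t). De la ecuación del snap s(t) = 48·cos(2·t), sustituimos t = pi/2 para obtener s = -48.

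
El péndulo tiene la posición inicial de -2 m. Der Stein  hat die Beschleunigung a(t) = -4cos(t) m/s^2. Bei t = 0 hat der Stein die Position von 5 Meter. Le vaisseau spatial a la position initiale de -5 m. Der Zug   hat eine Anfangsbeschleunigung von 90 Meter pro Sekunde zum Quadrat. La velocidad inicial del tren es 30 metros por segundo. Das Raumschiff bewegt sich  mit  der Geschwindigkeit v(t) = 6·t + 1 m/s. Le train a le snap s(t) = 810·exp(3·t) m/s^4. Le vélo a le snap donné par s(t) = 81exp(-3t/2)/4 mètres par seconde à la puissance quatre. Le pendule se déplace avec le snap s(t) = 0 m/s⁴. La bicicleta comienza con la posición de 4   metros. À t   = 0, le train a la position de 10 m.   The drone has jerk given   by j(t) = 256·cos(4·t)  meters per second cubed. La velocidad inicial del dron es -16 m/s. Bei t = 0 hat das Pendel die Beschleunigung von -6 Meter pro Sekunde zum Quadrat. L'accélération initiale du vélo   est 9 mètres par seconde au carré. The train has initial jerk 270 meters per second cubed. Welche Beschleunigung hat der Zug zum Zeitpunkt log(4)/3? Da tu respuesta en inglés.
We need to integrate our snap equation s(t) = 810·exp(3·t) 2 times. The integral of snap is jerk. Using j(0) = 270, we get j(t) = 270·exp(3·t). Taking ∫j(t)dt and applying a(0) = 90, we find a(t) = 90·exp(3·t). From the given acceleration equation a(t) = 90·exp(3·t), we substitute t = log(4)/3 to get a = 360.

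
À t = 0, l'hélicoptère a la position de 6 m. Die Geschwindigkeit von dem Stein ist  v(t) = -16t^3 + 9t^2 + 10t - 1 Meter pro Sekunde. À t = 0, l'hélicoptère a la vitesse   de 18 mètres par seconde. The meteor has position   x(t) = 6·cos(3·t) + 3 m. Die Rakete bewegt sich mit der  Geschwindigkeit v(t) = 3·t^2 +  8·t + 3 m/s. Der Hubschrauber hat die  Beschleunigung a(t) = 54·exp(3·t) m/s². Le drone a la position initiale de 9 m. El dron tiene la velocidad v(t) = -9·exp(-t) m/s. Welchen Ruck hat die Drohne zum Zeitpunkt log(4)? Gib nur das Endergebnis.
Der Ruck bei t = log(4) ist j = -9/4.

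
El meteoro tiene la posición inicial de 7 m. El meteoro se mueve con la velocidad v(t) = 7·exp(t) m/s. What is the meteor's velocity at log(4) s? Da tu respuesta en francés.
De l'équation de la vitesse v(t) = 7·exp(t), nous substituons t = log(4) pour obtenir v = 28.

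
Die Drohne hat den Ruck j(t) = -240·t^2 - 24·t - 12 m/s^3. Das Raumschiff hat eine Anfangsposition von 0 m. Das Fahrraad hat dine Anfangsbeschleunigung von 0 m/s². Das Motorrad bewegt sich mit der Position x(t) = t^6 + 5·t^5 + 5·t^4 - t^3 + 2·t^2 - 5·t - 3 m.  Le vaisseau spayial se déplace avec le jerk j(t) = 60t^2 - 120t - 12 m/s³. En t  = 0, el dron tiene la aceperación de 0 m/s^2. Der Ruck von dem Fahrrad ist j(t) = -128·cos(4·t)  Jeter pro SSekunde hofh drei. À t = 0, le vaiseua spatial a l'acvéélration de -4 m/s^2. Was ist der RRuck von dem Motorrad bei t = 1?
Um dies zu lösen, müssen wir 3 Ableitungen unserer Gleichung für die Position x(t) = t^6 + 5·t^5 + 5·t^4 - t^3 + 2·t^2 - 5·t - 3 nehmen. Mit d/dt von x(t) finden wir v(t) = 6·t^5 + 25·t^4 + 20·t^3 - 3·t^2 + 4·t - 5. Die Ableitung von der Geschwindigkeit ergibt die Beschleunigung: a(t) = 30·t^4 + 100·t^3 + 60·t^2 - 6·t + 4. Durch Ableiten von der Beschleunigung erhalten wir den Ruck: j(t) = 120·t^3 + 300·t^2 + 120·t - 6. Aus der Gleichung für den Ruck j(t) = 120·t^3 + 300·t^2 + 120·t - 6, setzen wir t = 1 ein und erhalten j = 534.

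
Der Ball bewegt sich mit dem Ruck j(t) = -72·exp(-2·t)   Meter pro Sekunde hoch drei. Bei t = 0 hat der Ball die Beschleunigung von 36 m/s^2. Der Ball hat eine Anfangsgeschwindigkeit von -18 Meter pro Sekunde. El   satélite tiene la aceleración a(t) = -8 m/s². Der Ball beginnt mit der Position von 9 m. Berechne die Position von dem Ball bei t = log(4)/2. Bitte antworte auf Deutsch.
Wir müssen unsere Gleichung für den Ruck j(t) = -72·exp(-2·t) 3-mal integrieren. Mit ∫j(t)dt und Anwendung von a(0) = 36, finden wir a(t) = 36·exp(-2·t). Das Integral von der Beschleunigung ist die Geschwindigkeit. Mit v(0) = -18 erhalten wir v(t) = -18·exp(-2·t). Die Stammfunktion von der Geschwindigkeit ist die Position. Mit x(0) = 9 erhalten wir x(t) = 9·exp(-2·t). Wir haben die Position x(t) = 9·exp(-2·t). Durch Einsetzen von t = log(4)/2: x(log(4)/2) = 9/4.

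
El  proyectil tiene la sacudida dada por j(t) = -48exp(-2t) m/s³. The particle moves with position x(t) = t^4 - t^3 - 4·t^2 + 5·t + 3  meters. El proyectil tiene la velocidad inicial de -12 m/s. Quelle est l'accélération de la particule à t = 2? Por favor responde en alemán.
Um dies zu lösen, müssen wir 2 Ableitungen unserer Gleichung für die Position x(t) = t^4 - t^3 - 4·t^2 + 5·t + 3 nehmen. Durch Ableiten von der Position erhalten wir die Geschwindigkeit: v(t) = 4·t^3 - 3·t^2 - 8·t + 5. Die Ableitung von der Geschwindigkeit ergibt die Beschleunigung: a(t) = 12·t^2 - 6·t - 8. Mit a(t) = 12·t^2 - 6·t - 8 und Einsetzen von t = 2, finden wir a = 28.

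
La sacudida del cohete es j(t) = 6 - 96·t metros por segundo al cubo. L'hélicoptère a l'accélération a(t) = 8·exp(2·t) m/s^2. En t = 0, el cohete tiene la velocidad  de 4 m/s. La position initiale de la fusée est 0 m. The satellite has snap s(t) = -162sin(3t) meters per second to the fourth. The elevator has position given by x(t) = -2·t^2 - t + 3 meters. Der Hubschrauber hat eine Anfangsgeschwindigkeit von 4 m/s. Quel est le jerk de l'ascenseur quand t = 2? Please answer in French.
Pour résoudre ceci, nous devons prendre 3 dérivées de notre équation de la position x(t) = -2·t^2 - t + 3. En dérivant la position, nous obtenons la vitesse: v(t) = -4·t - 1. La dérivée de la vitesse donne l'accélération: a(t) = -4. En prenant d/dt de a(t), nous trouvons j(t) = 0. Nous avons le jerk j(t) = 0. En substituant t = 2: j(2) = 0.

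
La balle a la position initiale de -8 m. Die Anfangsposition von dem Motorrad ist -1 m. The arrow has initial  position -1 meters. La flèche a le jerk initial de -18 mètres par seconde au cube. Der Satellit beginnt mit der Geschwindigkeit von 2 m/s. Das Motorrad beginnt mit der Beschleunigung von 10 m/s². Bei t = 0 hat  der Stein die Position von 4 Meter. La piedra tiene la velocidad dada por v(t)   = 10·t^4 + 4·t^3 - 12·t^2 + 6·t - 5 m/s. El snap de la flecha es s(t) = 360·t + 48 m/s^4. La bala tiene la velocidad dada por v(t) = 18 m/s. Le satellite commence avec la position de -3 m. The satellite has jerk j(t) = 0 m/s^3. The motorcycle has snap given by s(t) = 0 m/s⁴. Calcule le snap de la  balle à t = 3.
En partant de la vitesse v(t) = 18, nous prenons 3 dérivées. En dérivant la vitesse, nous obtenons l'accélération: a(t) = 0. En dérivant l'accélération, nous obtenons le jerk: j(t) = 0. En dérivant le jerk, nous obtenons le snap: s(t) = 0. En utilisant s(t) = 0 et en substituant t = 3, nous trouvons s = 0.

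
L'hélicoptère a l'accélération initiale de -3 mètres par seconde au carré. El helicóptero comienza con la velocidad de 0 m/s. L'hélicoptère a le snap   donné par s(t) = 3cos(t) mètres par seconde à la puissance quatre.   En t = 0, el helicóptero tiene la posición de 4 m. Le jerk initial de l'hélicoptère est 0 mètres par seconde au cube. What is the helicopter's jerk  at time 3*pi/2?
Starting from snap s(t) = 3·cos(t), we take 1 integral. Taking ∫s(t)dt and applying j(0) = 0, we find j(t) = 3·sin(t). Using j(t) = 3·sin(t) and substituting t = 3*pi/2, we find j = -3.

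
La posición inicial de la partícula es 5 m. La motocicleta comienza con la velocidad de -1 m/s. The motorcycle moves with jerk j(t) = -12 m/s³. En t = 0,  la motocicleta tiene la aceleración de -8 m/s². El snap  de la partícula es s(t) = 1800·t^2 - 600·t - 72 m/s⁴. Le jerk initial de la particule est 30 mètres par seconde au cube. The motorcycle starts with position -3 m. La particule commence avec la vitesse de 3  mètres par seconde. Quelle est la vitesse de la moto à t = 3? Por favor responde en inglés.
To solve this, we need to take 2 integrals of our jerk equation j(t) = -12. Taking ∫j(t)dt and applying a(0) = -8, we find a(t) = -12·t - 8. The antiderivative of acceleration, with v(0) = -1, gives velocity: v(t) = -6·t^2 - 8·t - 1. We have velocity v(t) = -6·t^2 - 8·t - 1. Substituting t = 3: v(3) = -79.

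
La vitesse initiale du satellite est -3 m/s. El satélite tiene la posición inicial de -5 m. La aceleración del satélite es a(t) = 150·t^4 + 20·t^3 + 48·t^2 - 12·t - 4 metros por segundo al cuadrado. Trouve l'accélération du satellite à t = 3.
En utilisant a(t) = 150·t^4 + 20·t^3 + 48·t^2 - 12·t - 4 et en substituant t = 3, nous trouvons a = 13082.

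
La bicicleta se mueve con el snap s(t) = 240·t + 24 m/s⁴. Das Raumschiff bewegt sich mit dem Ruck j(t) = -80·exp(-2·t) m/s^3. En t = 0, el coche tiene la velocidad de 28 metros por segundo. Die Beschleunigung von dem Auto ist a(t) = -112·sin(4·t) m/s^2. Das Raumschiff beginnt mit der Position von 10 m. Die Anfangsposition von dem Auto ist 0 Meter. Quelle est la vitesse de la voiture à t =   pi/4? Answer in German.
Ausgehend von der Beschleunigung a(t) = -112·sin(4·t), nehmen wir 1 Stammfunktion. Das Integral von der Beschleunigung, mit v(0) = 28, ergibt die Geschwindigkeit: v(t) = 28·cos(4·t). Wir haben die Geschwindigkeit v(t) = 28·cos(4·t). Durch Einsetzen von t = pi/4: v(pi/4) = -28.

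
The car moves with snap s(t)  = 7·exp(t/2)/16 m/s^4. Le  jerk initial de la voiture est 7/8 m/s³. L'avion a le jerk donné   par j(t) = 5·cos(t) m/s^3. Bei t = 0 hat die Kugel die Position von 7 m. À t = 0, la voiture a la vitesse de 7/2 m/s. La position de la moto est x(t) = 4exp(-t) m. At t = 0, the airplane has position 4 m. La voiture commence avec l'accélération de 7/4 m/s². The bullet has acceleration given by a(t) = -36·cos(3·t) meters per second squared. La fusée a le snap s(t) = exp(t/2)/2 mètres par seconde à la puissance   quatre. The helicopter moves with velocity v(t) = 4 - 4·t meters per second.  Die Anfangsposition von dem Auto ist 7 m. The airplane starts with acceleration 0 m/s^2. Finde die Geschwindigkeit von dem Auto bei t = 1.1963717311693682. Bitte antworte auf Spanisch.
Debemos encontrar la integral de nuestra ecuación del snap s(t) = 7·exp(t/2)/16 3 veces. La integral del snap, con j(0) = 7/8, da la sacudida: j(t) = 7·exp(t/2)/8. La integral de la sacudida es la aceleración. Usando a(0) = 7/4, obtenemos a(t) = 7·exp(t/2)/4. La integral de la aceleración es la velocidad. Usando v(0) = 7/2, obtenemos v(t) = 7·exp(t/2)/2. De la ecuación de la velocidad v(t) = 7·exp(t/2)/2, sustituimos t = 1.1963717311693682 para obtener v = 6.36585679984212.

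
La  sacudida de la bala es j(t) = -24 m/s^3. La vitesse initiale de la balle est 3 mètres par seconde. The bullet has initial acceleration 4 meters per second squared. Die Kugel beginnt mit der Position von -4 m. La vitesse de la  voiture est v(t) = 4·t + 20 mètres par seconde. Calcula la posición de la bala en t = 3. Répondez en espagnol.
Para resolver esto, necesitamos tomar 3 integrales de nuestra ecuación de la sacudida j(t) = -24. La antiderivada de la sacudida, con a(0) = 4, da la aceleración: a(t) = 4 - 24·t. La integral de la aceleración, con v(0) = 3, da la velocidad: v(t) = -12·t^2 + 4·t + 3. Tomando ∫v(t)dt y aplicando x(0) = -4, encontramos x(t) = -4·t^3 + 2·t^2 + 3·t - 4. Usando x(t) = -4·t^3 + 2·t^2 + 3·t - 4 y sustituyendo t = 3, encontramos x = -85.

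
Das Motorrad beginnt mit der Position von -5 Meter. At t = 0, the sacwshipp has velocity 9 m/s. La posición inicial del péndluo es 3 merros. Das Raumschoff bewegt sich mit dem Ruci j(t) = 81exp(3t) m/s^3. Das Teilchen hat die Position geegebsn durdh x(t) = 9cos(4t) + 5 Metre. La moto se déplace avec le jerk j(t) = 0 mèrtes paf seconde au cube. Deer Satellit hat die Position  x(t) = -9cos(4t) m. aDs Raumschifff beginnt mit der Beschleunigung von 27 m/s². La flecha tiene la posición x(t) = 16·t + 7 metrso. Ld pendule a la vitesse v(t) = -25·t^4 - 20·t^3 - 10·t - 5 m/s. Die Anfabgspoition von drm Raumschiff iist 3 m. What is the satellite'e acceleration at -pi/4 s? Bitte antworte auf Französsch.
En partant de la position x(t) = -9·cos(4·t), nous prenons 2 dérivées. En prenant d/dt de x(t), nous trouvons v(t) = 36·sin(4·t). La dérivée de la vitesse donne l'accélération: a(t) = 144·cos(4·t). De l'équation de l'accélération a(t) = 144·cos(4·t), nous substituons t = -pi/4 pour obtenir a = -144.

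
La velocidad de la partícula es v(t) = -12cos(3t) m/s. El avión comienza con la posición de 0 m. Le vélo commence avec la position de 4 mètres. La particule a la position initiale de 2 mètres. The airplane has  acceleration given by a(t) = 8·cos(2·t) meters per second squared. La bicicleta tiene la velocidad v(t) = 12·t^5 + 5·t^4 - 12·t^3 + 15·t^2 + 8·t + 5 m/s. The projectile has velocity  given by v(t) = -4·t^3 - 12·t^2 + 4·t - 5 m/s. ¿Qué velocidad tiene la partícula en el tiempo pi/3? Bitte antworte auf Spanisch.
Tenemos la velocidad v(t) = -12·cos(3·t). Sustituyendo t = pi/3: v(pi/3) = 12.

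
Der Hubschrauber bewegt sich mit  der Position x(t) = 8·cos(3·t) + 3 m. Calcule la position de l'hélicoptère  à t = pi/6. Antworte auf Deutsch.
Aus der Gleichung für die Position x(t) = 8·cos(3·t) + 3, setzen wir t = pi/6 ein und erhalten x = 3.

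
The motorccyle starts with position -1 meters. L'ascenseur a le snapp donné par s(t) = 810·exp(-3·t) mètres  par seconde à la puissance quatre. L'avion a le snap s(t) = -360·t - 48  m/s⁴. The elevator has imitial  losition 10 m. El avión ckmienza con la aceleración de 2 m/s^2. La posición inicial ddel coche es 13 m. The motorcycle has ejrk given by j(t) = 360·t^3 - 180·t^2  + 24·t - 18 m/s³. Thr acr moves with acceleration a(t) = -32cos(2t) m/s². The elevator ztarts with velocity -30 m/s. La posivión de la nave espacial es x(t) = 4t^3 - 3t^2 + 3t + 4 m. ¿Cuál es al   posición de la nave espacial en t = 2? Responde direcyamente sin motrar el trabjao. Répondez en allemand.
Bei t = 2, x = 30.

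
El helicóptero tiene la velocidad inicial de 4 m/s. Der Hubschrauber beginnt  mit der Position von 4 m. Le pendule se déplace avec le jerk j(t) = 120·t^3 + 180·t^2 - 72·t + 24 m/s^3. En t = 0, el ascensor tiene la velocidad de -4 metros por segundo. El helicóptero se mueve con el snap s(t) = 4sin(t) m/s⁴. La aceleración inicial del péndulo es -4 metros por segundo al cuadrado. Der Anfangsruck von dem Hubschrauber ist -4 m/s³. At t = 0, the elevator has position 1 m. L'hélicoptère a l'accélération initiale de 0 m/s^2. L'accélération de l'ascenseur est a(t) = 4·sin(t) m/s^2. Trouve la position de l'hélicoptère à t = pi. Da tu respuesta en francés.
Nous devons trouver la primitive de notre équation du snap s(t) = 4·sin(t) 4 fois. En prenant ∫s(t)dt et en appliquant j(0) = -4, nous trouvons j(t) = -4·cos(t). En intégrant le jerk et en utilisant la condition initiale a(0) = 0, nous obtenons a(t) = -4·sin(t). En intégrant l'accélération et en utilisant la condition initiale v(0) = 4, nous obtenons v(t) = 4·cos(t). L'intégrale de la vitesse, avec x(0) = 4, donne la position: x(t) = 4·sin(t) + 4. En utilisant x(t) = 4·sin(t) + 4 et en substituant t = pi, nous trouvons x = 4.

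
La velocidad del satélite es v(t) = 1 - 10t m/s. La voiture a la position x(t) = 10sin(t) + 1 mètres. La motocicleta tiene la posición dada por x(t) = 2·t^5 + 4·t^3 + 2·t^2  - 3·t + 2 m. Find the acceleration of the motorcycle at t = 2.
To solve this, we need to take 2 derivatives of our position equation x(t) = 2·t^5 + 4·t^3 + 2·t^2 - 3·t + 2. The derivative of position gives velocity: v(t) = 10·t^4 + 12·t^2 + 4·t - 3. Taking d/dt of v(t), we find a(t) = 40·t^3 + 24·t + 4. We have acceleration a(t) = 40·t^3 + 24·t + 4. Substituting t = 2: a(2) = 372.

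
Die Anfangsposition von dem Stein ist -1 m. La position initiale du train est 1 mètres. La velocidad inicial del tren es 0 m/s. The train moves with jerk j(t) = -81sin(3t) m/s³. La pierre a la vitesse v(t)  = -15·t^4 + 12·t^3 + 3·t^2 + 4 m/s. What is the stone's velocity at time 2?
From the given velocity equation v(t) = -15·t^4 + 12·t^3 + 3·t^2 + 4, we substitute t = 2 to get v = -128.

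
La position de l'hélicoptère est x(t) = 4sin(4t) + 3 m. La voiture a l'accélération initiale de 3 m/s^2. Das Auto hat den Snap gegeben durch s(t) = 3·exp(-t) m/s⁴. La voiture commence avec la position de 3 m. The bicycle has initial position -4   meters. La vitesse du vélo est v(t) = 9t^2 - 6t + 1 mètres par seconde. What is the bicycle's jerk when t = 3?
We must differentiate our velocity equation v(t) = 9·t^2 - 6·t + 1 2 times. Taking d/dt of v(t), we find a(t) = 18·t - 6. Taking d/dt of a(t), we find j(t) = 18. From the given jerk equation j(t) = 18, we substitute t = 3 to get j = 18.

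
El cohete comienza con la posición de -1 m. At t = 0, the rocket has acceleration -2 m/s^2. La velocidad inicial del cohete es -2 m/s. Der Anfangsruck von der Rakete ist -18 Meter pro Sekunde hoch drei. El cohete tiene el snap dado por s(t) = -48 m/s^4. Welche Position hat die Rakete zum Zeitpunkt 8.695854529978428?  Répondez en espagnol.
Necesitamos integrar nuestra ecuación del snap s(t) = -48 4 veces. Integrando el snap y usando la condición inicial j(0) = -18, obtenemos j(t) = -48·t - 18. La integral de la sacudida, con a(0) = -2, da la aceleración: a(t) = -24·t^2 - 18·t - 2. Integrando la aceleración y usando la condición inicial v(0) = -2, obtenemos v(t) = -8·t^3 - 9·t^2 - 2·t - 2. La antiderivada de la velocidad, con x(0) = -1, da la posición: x(t) = -2·t^4 - 3·t^3 - t^2 - 2·t - 1. De la ecuación de la posición x(t) = -2·t^4 - 3·t^3 - t^2 - 2·t - 1, sustituimos t = 8.695854529978428 para obtener x = -13502.8253729968.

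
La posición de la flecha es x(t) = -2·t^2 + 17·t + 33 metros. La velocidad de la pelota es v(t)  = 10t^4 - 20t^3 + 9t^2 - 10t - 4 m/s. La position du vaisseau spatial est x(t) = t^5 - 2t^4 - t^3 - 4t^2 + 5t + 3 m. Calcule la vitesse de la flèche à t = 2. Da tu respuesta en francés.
Nous devons dériver notre équation de la position x(t) = -2·t^2 + 17·t + 33 1 fois. En prenant d/dt de x(t), nous trouvons v(t) = 17 - 4·t. En utilisant v(t) = 17 - 4·t et en substituant t = 2, nous trouvons v = 9.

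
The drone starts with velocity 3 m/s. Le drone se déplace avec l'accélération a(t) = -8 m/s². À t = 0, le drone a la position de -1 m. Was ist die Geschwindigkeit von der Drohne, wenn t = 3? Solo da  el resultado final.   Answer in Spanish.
La respuesta es -21.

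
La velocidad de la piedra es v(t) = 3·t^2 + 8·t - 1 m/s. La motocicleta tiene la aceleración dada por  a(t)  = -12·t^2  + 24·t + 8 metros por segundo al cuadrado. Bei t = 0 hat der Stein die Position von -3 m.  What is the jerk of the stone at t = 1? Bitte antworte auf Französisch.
Nous devons dériver notre équation de la vitesse v(t) = 3·t^2 + 8·t - 1 2 fois. En prenant d/dt de v(t), nous trouvons a(t) = 6·t + 8. La dérivée de l'accélération donne le jerk: j(t) = 6. Nous avons le jerk j(t) = 6. En substituant t = 1: j(1) = 6.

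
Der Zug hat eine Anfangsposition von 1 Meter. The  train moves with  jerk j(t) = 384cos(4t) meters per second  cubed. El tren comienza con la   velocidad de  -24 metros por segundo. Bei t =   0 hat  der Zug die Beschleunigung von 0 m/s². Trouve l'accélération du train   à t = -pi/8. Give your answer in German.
Wir müssen unsere Gleichung für den Ruck j(t) = 384·cos(4·t) 1-mal integrieren. Durch Integration von dem Ruck und Verwendung der Anfangsbedingung a(0) = 0, erhalten wir a(t) = 96·sin(4·t). Aus der Gleichung für die Beschleunigung a(t) = 96·sin(4·t), setzen wir t = -pi/8 ein und erhalten a = -96.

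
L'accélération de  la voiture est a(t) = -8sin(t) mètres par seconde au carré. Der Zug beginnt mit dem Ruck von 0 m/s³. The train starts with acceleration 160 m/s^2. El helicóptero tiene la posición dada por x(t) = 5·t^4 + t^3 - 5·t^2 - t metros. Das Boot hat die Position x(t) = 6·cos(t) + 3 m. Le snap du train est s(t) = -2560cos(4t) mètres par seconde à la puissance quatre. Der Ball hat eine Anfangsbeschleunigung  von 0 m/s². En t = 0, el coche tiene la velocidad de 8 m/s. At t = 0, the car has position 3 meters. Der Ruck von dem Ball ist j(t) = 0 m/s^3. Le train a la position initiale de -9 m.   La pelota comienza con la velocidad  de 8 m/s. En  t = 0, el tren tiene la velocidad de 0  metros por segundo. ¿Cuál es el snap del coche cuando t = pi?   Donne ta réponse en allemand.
Wir müssen unsere Gleichung für die Beschleunigung a(t) = -8·sin(t) 2-mal ableiten. Die Ableitung von der Beschleunigung ergibt den Ruck: j(t) = -8·cos(t). Mit d/dt von j(t) finden wir s(t) = 8·sin(t). Mit s(t) = 8·sin(t) und Einsetzen von t = pi, finden wir s = 0.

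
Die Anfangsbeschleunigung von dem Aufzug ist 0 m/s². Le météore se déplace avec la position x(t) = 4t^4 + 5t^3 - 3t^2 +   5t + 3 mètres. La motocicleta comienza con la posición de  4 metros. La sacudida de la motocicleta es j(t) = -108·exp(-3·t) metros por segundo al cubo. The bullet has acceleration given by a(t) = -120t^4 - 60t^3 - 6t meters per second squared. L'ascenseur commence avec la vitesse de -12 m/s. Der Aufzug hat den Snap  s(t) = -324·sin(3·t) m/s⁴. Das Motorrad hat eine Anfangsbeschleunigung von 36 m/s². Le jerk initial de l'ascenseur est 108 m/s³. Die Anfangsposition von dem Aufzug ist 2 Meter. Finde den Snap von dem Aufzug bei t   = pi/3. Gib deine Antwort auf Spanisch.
Tenemos el snap s(t) = -324·sin(3·t). Sustituyendo t = pi/3: s(pi/3) = 0.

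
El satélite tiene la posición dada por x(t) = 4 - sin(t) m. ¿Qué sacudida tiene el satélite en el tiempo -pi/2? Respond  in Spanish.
Para resolver esto, necesitamos tomar 3 derivadas de nuestra ecuación de la posición x(t) = 4 - sin(t). La derivada de la posición da la velocidad: v(t) = -cos(t). La derivada de la velocidad da la aceleración: a(t) = sin(t). La derivada de la aceleración da la sacudida: j(t) = cos(t). Usando j(t) = cos(t) y sustituyendo t = -pi/2, encontramos j = 0.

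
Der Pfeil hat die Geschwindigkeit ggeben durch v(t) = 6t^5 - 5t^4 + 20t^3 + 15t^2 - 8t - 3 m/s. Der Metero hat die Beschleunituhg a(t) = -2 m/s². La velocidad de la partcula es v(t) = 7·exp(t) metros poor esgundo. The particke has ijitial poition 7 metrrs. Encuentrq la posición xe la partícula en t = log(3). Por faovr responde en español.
Debemos encontrar la integral de nuestra ecuación de la velocidad v(t) = 7·exp(t) 1 vez. Tomando ∫v(t)dt y aplicando x(0) = 7, encontramos x(t) = 7·exp(t). Usando x(t) = 7·exp(t) y sustituyendo t = log(3), encontramos x = 21.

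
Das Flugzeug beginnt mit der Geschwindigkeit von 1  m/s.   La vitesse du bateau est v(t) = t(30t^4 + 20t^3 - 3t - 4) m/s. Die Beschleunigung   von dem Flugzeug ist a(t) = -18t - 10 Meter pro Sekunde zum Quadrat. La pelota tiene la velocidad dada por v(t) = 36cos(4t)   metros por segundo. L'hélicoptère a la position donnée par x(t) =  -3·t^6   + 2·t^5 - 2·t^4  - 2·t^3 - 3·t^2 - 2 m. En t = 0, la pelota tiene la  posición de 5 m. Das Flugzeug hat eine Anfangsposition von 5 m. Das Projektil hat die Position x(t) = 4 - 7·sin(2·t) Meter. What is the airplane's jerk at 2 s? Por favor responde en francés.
En partant de l'accélération a(t) = -18·t - 10, nous prenons 1 dérivée. La dérivée de l'accélération donne le jerk: j(t) = -18. De l'équation du jerk j(t) = -18, nous substituons t = 2 pour obtenir j = -18.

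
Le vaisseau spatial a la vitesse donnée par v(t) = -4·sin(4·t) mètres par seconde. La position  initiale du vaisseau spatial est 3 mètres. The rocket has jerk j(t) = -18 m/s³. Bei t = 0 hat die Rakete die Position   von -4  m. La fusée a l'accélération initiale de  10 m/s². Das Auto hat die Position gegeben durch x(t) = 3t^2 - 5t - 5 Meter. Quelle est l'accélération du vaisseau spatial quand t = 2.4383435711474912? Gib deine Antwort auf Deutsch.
Wir müssen unsere Gleichung für die Geschwindigkeit v(t) = -4·sin(4·t) 1-mal ableiten. Mit d/dt von v(t) finden wir a(t) = -16·cos(4·t). Mit a(t) = -16·cos(4·t) und Einsetzen von t = 2.4383435711474912, finden wir a = 15.1439402057984.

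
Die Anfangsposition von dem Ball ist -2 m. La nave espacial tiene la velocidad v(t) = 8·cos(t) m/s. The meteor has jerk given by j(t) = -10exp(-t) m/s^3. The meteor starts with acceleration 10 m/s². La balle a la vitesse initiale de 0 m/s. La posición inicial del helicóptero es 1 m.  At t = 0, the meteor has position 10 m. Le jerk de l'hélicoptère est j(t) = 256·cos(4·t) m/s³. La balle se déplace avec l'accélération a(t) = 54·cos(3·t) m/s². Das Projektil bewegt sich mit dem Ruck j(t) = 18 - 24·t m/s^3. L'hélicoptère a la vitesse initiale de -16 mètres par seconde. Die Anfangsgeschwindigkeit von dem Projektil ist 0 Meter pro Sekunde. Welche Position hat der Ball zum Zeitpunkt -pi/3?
Um dies zu lösen, müssen wir 2 Integrale unserer Gleichung für die Beschleunigung a(t) = 54·cos(3·t) finden. Durch Integration von der Beschleunigung und Verwendung der Anfangsbedingung v(0) = 0, erhalten wir v(t) = 18·sin(3·t). Mit ∫v(t)dt und Anwendung von x(0) = -2, finden wir x(t) = 4 - 6·cos(3·t). Wir haben die Position x(t) = 4 - 6·cos(3·t). Durch Einsetzen von t = -pi/3: x(-pi/3) = 10.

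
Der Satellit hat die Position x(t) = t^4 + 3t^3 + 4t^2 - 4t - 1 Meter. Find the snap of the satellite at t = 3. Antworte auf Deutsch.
Um dies zu lösen, müssen wir 4 Ableitungen unserer Gleichung für die Position x(t) = t^4 + 3·t^3 + 4·t^2 - 4·t - 1 nehmen. Durch Ableiten von der Position erhalten wir die Geschwindigkeit: v(t) = 4·t^3 + 9·t^2 + 8·t - 4. Durch Ableiten von der Geschwindigkeit erhalten wir die Beschleunigung: a(t) = 12·t^2 + 18·t + 8. Mit d/dt von a(t) finden wir j(t) = 24·t + 18. Die Ableitung von dem Ruck ergibt den Snap: s(t) = 24. Aus der Gleichung für den Snap s(t) = 24, setzen wir t = 3 ein und erhalten s = 24.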